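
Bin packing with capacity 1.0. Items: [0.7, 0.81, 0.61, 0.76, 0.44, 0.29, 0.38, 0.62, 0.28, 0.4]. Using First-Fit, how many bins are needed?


Place items sequentially using First-Fit:
  Item 0.7 -> new Bin 1
  Item 0.81 -> new Bin 2
  Item 0.61 -> new Bin 3
  Item 0.76 -> new Bin 4
  Item 0.44 -> new Bin 5
  Item 0.29 -> Bin 1 (now 0.99)
  Item 0.38 -> Bin 3 (now 0.99)
  Item 0.62 -> new Bin 6
  Item 0.28 -> Bin 5 (now 0.72)
  Item 0.4 -> new Bin 7
Total bins used = 7

7


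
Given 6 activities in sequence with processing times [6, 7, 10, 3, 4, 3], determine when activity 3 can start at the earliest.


Activity 3 starts after activities 1 through 2 complete.
Predecessor durations: [6, 7]
ES = 6 + 7 = 13

13


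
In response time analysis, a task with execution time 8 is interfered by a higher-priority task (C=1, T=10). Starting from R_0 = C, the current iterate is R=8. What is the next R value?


R_next = C + ceil(R_prev / T_hp) * C_hp
ceil(8 / 10) = ceil(0.8) = 1
Interference = 1 * 1 = 1
R_next = 8 + 1 = 9

9


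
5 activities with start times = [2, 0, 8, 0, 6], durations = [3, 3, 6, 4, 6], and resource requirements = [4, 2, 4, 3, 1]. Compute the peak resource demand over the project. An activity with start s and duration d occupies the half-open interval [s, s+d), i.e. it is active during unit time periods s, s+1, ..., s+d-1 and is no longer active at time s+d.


Each activity i is active on [start_i, start_i + duration_i).
Compute total resource usage per time slot:
  t=0: active resources = [2, 3], total = 5
  t=1: active resources = [2, 3], total = 5
  t=2: active resources = [4, 2, 3], total = 9
  t=3: active resources = [4, 3], total = 7
  t=4: active resources = [4], total = 4
  t=5: active resources = [], total = 0
  t=6: active resources = [1], total = 1
  t=7: active resources = [1], total = 1
  t=8: active resources = [4, 1], total = 5
  t=9: active resources = [4, 1], total = 5
  t=10: active resources = [4, 1], total = 5
  t=11: active resources = [4, 1], total = 5
  t=12: active resources = [4], total = 4
  t=13: active resources = [4], total = 4
Peak resource demand = 9

9


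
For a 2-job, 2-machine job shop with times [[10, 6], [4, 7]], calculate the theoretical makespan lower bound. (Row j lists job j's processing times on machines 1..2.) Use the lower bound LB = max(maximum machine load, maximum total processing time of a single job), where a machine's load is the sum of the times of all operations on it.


Machine loads:
  Machine 1: 10 + 4 = 14
  Machine 2: 6 + 7 = 13
Max machine load = 14
Job totals:
  Job 1: 16
  Job 2: 11
Max job total = 16
Lower bound = max(14, 16) = 16

16


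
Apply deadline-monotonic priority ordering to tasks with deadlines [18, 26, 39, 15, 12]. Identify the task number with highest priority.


Sort tasks by relative deadline (ascending):
  Task 5: deadline = 12
  Task 4: deadline = 15
  Task 1: deadline = 18
  Task 2: deadline = 26
  Task 3: deadline = 39
Priority order (highest first): [5, 4, 1, 2, 3]
Highest priority task = 5

5


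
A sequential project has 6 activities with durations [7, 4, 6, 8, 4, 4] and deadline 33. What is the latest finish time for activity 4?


LF(activity 4) = deadline - sum of successor durations
Successors: activities 5 through 6 with durations [4, 4]
Sum of successor durations = 8
LF = 33 - 8 = 25

25


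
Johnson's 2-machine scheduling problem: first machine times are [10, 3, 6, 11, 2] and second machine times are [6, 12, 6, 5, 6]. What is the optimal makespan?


Apply Johnson's rule:
  Group 1 (a <= b): [(5, 2, 6), (2, 3, 12), (3, 6, 6)]
  Group 2 (a > b): [(1, 10, 6), (4, 11, 5)]
Optimal job order: [5, 2, 3, 1, 4]
Schedule:
  Job 5: M1 done at 2, M2 done at 8
  Job 2: M1 done at 5, M2 done at 20
  Job 3: M1 done at 11, M2 done at 26
  Job 1: M1 done at 21, M2 done at 32
  Job 4: M1 done at 32, M2 done at 37
Makespan = 37

37


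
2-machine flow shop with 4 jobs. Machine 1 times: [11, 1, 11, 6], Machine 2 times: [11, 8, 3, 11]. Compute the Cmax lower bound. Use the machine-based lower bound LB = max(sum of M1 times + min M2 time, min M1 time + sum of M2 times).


LB1 = sum(M1 times) + min(M2 times) = 29 + 3 = 32
LB2 = min(M1 times) + sum(M2 times) = 1 + 33 = 34
Lower bound = max(LB1, LB2) = max(32, 34) = 34

34


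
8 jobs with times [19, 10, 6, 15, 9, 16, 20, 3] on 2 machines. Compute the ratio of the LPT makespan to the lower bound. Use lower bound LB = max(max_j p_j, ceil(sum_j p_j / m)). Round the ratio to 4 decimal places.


LPT order: [20, 19, 16, 15, 10, 9, 6, 3]
Machine loads after assignment: [48, 50]
LPT makespan = 50
Lower bound = max(max_job, ceil(total/2)) = max(20, 49) = 49
Ratio = 50 / 49 = 1.0204

1.0204


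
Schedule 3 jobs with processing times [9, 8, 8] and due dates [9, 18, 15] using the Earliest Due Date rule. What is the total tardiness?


Sort by due date (EDD order): [(9, 9), (8, 15), (8, 18)]
Compute completion times and tardiness:
  Job 1: p=9, d=9, C=9, tardiness=max(0,9-9)=0
  Job 2: p=8, d=15, C=17, tardiness=max(0,17-15)=2
  Job 3: p=8, d=18, C=25, tardiness=max(0,25-18)=7
Total tardiness = 9

9


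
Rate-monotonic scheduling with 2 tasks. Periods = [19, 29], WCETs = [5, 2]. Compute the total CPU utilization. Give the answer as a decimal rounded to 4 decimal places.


Compute individual utilizations (exact fractions):
  Task 1: C/T = 5/19 (approx. 0.2632)
  Task 2: C/T = 2/29 (approx. 0.069)
Total utilization U = 5/19 + 2/29 = 183/551
Rounded to 4 decimal places: U = 0.3321
RM (Liu & Layland) bound for 2 tasks = 0.828427; compare with U = 183/551 (approx. 0.332123)
U <= bound, so schedulable by RM sufficient condition.

0.3321


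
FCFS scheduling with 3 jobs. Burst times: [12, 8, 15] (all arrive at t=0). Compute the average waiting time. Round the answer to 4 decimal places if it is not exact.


FCFS order (as given): [12, 8, 15]
Waiting times:
  Job 1: wait = 0
  Job 2: wait = 12
  Job 3: wait = 20
Sum of waiting times = 32
Average waiting time = 32/3 = 10.6667

10.6667


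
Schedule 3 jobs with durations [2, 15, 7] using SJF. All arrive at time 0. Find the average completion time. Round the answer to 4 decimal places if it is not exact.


SJF order (ascending): [2, 7, 15]
Completion times:
  Job 1: burst=2, C=2
  Job 2: burst=7, C=9
  Job 3: burst=15, C=24
Average completion = 35/3 = 11.6667

11.6667


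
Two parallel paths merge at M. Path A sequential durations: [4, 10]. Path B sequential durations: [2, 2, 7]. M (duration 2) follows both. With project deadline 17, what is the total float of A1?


Forward pass: ES(A1) = sum of predecessors on chain A = 0
EF = ES + duration = 0 + 4 = 4
Backward pass: LF(M) = deadline = 17; LS(M) = 17 - 2 = 15
LF(A1) = LS(M) - sum(successors on chain A) = 15 - 10 = 5
LS = LF - duration = 5 - 4 = 1
Total float = LS - ES = 1 - 0 = 1

1


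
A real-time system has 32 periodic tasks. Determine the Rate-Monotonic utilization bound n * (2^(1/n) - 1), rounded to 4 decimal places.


Compute 2^(1/32) = 1.0218971487
Subtract 1: 1.0218971487 - 1 = 0.0218971487
Multiply by n: 32 * 0.0218971487 = 0.7007087584
Round to 4 dp: 0.7007

0.7007


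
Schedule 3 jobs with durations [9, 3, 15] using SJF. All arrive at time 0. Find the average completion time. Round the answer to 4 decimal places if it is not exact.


SJF order (ascending): [3, 9, 15]
Completion times:
  Job 1: burst=3, C=3
  Job 2: burst=9, C=12
  Job 3: burst=15, C=27
Average completion = 42/3 = 14.0

14.0


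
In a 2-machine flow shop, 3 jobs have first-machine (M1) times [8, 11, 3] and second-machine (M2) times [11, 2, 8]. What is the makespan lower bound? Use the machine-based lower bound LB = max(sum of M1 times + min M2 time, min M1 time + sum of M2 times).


LB1 = sum(M1 times) + min(M2 times) = 22 + 2 = 24
LB2 = min(M1 times) + sum(M2 times) = 3 + 21 = 24
Lower bound = max(LB1, LB2) = max(24, 24) = 24

24


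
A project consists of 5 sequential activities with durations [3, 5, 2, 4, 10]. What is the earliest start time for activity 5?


Activity 5 starts after activities 1 through 4 complete.
Predecessor durations: [3, 5, 2, 4]
ES = 3 + 5 + 2 + 4 = 14

14


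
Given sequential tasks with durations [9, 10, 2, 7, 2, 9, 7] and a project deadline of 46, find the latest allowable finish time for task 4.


LF(activity 4) = deadline - sum of successor durations
Successors: activities 5 through 7 with durations [2, 9, 7]
Sum of successor durations = 18
LF = 46 - 18 = 28

28


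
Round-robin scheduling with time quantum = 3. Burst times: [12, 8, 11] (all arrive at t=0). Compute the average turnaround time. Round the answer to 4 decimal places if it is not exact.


Time quantum = 3
Execution trace:
  J1 runs 3 units, time = 3
  J2 runs 3 units, time = 6
  J3 runs 3 units, time = 9
  J1 runs 3 units, time = 12
  J2 runs 3 units, time = 15
  J3 runs 3 units, time = 18
  J1 runs 3 units, time = 21
  J2 runs 2 units, time = 23
  J3 runs 3 units, time = 26
  J1 runs 3 units, time = 29
  J3 runs 2 units, time = 31
Finish times: [29, 23, 31]
Average turnaround = 83/3 = 27.6667

27.6667


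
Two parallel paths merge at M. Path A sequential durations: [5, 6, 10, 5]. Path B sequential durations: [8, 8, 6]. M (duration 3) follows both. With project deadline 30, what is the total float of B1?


Forward pass: ES(B1) = sum of predecessors on chain B = 0
EF = ES + duration = 0 + 8 = 8
Backward pass: LF(M) = deadline = 30; LS(M) = 30 - 3 = 27
LF(B1) = LS(M) - sum(successors on chain B) = 27 - 14 = 13
LS = LF - duration = 13 - 8 = 5
Total float = LS - ES = 5 - 0 = 5

5


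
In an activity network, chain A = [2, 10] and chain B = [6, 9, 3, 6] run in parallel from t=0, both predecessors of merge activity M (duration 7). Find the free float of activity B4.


ES(B4) = sum of predecessors on chain B = 18
EF(B4) = ES + duration = 18 + 6 = 24
Successor of B4 is M. ES(M) = max(sum(A), sum(B)) = max(12, 24) = 24
Free float = ES(successor) - EF(current) = 24 - 24 = 0

0


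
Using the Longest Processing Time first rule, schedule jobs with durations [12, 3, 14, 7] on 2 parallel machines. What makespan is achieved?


Sort jobs in decreasing order (LPT): [14, 12, 7, 3]
Assign each job to the least loaded machine:
  Machine 1: jobs [14, 3], load = 17
  Machine 2: jobs [12, 7], load = 19
Makespan = max load = 19

19


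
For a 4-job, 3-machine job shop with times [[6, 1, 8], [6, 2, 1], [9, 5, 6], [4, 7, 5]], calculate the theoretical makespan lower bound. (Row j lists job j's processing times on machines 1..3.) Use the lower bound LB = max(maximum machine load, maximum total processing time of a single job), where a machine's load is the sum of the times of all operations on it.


Machine loads:
  Machine 1: 6 + 6 + 9 + 4 = 25
  Machine 2: 1 + 2 + 5 + 7 = 15
  Machine 3: 8 + 1 + 6 + 5 = 20
Max machine load = 25
Job totals:
  Job 1: 15
  Job 2: 9
  Job 3: 20
  Job 4: 16
Max job total = 20
Lower bound = max(25, 20) = 25

25


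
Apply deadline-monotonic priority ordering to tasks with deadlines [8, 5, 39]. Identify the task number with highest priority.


Sort tasks by relative deadline (ascending):
  Task 2: deadline = 5
  Task 1: deadline = 8
  Task 3: deadline = 39
Priority order (highest first): [2, 1, 3]
Highest priority task = 2

2


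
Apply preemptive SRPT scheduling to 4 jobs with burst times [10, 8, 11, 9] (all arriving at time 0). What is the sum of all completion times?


Since all jobs arrive at t=0, SRPT equals SPT ordering.
SPT order: [8, 9, 10, 11]
Completion times:
  Job 1: p=8, C=8
  Job 2: p=9, C=17
  Job 3: p=10, C=27
  Job 4: p=11, C=38
Total completion time = 8 + 17 + 27 + 38 = 90

90


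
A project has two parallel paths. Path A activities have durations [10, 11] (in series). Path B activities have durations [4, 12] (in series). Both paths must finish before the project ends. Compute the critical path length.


Path A total = 10 + 11 = 21
Path B total = 4 + 12 = 16
Critical path = longest path = max(21, 16) = 21

21


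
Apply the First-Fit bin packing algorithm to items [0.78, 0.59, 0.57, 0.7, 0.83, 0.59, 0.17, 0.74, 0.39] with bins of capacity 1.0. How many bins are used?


Place items sequentially using First-Fit:
  Item 0.78 -> new Bin 1
  Item 0.59 -> new Bin 2
  Item 0.57 -> new Bin 3
  Item 0.7 -> new Bin 4
  Item 0.83 -> new Bin 5
  Item 0.59 -> new Bin 6
  Item 0.17 -> Bin 1 (now 0.95)
  Item 0.74 -> new Bin 7
  Item 0.39 -> Bin 2 (now 0.98)
Total bins used = 7

7


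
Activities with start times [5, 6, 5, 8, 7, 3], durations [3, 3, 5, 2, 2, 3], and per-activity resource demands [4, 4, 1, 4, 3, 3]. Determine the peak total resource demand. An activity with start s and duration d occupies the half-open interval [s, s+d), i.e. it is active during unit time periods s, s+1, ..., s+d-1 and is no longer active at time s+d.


Each activity i is active on [start_i, start_i + duration_i).
Compute total resource usage per time slot:
  t=0: active resources = [], total = 0
  t=1: active resources = [], total = 0
  t=2: active resources = [], total = 0
  t=3: active resources = [3], total = 3
  t=4: active resources = [3], total = 3
  t=5: active resources = [4, 1, 3], total = 8
  t=6: active resources = [4, 4, 1], total = 9
  t=7: active resources = [4, 4, 1, 3], total = 12
  t=8: active resources = [4, 1, 4, 3], total = 12
  t=9: active resources = [1, 4], total = 5
Peak resource demand = 12

12


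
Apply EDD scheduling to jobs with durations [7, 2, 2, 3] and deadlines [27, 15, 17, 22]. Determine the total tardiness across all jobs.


Sort by due date (EDD order): [(2, 15), (2, 17), (3, 22), (7, 27)]
Compute completion times and tardiness:
  Job 1: p=2, d=15, C=2, tardiness=max(0,2-15)=0
  Job 2: p=2, d=17, C=4, tardiness=max(0,4-17)=0
  Job 3: p=3, d=22, C=7, tardiness=max(0,7-22)=0
  Job 4: p=7, d=27, C=14, tardiness=max(0,14-27)=0
Total tardiness = 0

0


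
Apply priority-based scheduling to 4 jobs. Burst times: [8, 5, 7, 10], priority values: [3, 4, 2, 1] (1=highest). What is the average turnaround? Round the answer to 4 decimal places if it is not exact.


Sort by priority (ascending = highest first):
Order: [(1, 10), (2, 7), (3, 8), (4, 5)]
Completion times:
  Priority 1, burst=10, C=10
  Priority 2, burst=7, C=17
  Priority 3, burst=8, C=25
  Priority 4, burst=5, C=30
Average turnaround = 82/4 = 20.5

20.5


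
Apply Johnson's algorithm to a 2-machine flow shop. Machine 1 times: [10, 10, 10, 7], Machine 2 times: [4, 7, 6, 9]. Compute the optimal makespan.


Apply Johnson's rule:
  Group 1 (a <= b): [(4, 7, 9)]
  Group 2 (a > b): [(2, 10, 7), (3, 10, 6), (1, 10, 4)]
Optimal job order: [4, 2, 3, 1]
Schedule:
  Job 4: M1 done at 7, M2 done at 16
  Job 2: M1 done at 17, M2 done at 24
  Job 3: M1 done at 27, M2 done at 33
  Job 1: M1 done at 37, M2 done at 41
Makespan = 41

41


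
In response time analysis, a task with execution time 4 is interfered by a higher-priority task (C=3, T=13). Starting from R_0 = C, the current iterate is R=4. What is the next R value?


R_next = C + ceil(R_prev / T_hp) * C_hp
ceil(4 / 13) = ceil(0.3077) = 1
Interference = 1 * 3 = 3
R_next = 4 + 3 = 7

7


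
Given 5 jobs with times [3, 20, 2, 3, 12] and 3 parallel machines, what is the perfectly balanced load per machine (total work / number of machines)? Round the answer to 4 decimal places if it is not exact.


Total processing time = 3 + 20 + 2 + 3 + 12 = 40
Number of machines = 3
Ideal balanced load = 40 / 3 = 13.3333

13.3333


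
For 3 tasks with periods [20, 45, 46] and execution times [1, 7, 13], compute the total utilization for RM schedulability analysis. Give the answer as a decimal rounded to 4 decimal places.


Compute individual utilizations (exact fractions):
  Task 1: C/T = 1/20 (approx. 0.05)
  Task 2: C/T = 7/45 (approx. 0.1556)
  Task 3: C/T = 13/46 (approx. 0.2826)
Total utilization U = 1/20 + 7/45 + 13/46 = 2021/4140
Rounded to 4 decimal places: U = 0.4882
RM (Liu & Layland) bound for 3 tasks = 0.779763; compare with U = 2021/4140 (approx. 0.488164)
U <= bound, so schedulable by RM sufficient condition.

0.4882


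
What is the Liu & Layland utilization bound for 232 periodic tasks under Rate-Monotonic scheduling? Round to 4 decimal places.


Compute 2^(1/232) = 1.0029921710
Subtract 1: 1.0029921710 - 1 = 0.0029921710
Multiply by n: 232 * 0.0029921710 = 0.6941836720
Round to 4 dp: 0.6942

0.6942


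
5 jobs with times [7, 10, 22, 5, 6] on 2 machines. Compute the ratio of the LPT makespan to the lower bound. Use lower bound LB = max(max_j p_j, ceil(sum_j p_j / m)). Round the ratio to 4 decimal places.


LPT order: [22, 10, 7, 6, 5]
Machine loads after assignment: [27, 23]
LPT makespan = 27
Lower bound = max(max_job, ceil(total/2)) = max(22, 25) = 25
Ratio = 27 / 25 = 1.08

1.08


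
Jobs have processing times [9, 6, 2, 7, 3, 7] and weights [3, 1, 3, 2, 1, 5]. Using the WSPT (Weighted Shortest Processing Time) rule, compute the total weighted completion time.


Compute p/w ratios and sort ascending (WSPT): [(2, 3), (7, 5), (9, 3), (3, 1), (7, 2), (6, 1)]
Compute weighted completion times:
  Job (p=2,w=3): C=2, w*C=3*2=6
  Job (p=7,w=5): C=9, w*C=5*9=45
  Job (p=9,w=3): C=18, w*C=3*18=54
  Job (p=3,w=1): C=21, w*C=1*21=21
  Job (p=7,w=2): C=28, w*C=2*28=56
  Job (p=6,w=1): C=34, w*C=1*34=34
Total weighted completion time = 216

216


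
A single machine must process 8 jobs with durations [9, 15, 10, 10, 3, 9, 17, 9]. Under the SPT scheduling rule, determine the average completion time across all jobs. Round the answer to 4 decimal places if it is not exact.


Sort jobs by processing time (SPT order): [3, 9, 9, 9, 10, 10, 15, 17]
Compute completion times sequentially:
  Job 1: processing = 3, completes at 3
  Job 2: processing = 9, completes at 12
  Job 3: processing = 9, completes at 21
  Job 4: processing = 9, completes at 30
  Job 5: processing = 10, completes at 40
  Job 6: processing = 10, completes at 50
  Job 7: processing = 15, completes at 65
  Job 8: processing = 17, completes at 82
Sum of completion times = 303
Average completion time = 303/8 = 37.875

37.875


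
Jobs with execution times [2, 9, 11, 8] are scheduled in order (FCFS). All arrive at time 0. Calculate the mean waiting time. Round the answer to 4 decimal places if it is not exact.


FCFS order (as given): [2, 9, 11, 8]
Waiting times:
  Job 1: wait = 0
  Job 2: wait = 2
  Job 3: wait = 11
  Job 4: wait = 22
Sum of waiting times = 35
Average waiting time = 35/4 = 8.75

8.75


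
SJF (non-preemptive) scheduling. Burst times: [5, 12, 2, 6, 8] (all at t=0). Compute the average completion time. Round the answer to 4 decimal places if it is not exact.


SJF order (ascending): [2, 5, 6, 8, 12]
Completion times:
  Job 1: burst=2, C=2
  Job 2: burst=5, C=7
  Job 3: burst=6, C=13
  Job 4: burst=8, C=21
  Job 5: burst=12, C=33
Average completion = 76/5 = 15.2

15.2


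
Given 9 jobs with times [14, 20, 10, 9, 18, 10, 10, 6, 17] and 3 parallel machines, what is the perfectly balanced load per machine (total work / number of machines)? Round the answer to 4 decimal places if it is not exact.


Total processing time = 14 + 20 + 10 + 9 + 18 + 10 + 10 + 6 + 17 = 114
Number of machines = 3
Ideal balanced load = 114 / 3 = 38.0

38.0


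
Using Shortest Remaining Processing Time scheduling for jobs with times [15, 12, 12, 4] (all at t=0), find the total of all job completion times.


Since all jobs arrive at t=0, SRPT equals SPT ordering.
SPT order: [4, 12, 12, 15]
Completion times:
  Job 1: p=4, C=4
  Job 2: p=12, C=16
  Job 3: p=12, C=28
  Job 4: p=15, C=43
Total completion time = 4 + 16 + 28 + 43 = 91

91


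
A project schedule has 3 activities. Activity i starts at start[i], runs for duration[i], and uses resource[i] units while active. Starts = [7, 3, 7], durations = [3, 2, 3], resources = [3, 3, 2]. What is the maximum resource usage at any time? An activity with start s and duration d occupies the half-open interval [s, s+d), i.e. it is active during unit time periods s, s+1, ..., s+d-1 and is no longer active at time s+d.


Each activity i is active on [start_i, start_i + duration_i).
Compute total resource usage per time slot:
  t=0: active resources = [], total = 0
  t=1: active resources = [], total = 0
  t=2: active resources = [], total = 0
  t=3: active resources = [3], total = 3
  t=4: active resources = [3], total = 3
  t=5: active resources = [], total = 0
  t=6: active resources = [], total = 0
  t=7: active resources = [3, 2], total = 5
  t=8: active resources = [3, 2], total = 5
  t=9: active resources = [3, 2], total = 5
Peak resource demand = 5

5


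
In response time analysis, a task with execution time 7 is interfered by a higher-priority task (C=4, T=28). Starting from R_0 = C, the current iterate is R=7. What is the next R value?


R_next = C + ceil(R_prev / T_hp) * C_hp
ceil(7 / 28) = ceil(0.25) = 1
Interference = 1 * 4 = 4
R_next = 7 + 4 = 11

11


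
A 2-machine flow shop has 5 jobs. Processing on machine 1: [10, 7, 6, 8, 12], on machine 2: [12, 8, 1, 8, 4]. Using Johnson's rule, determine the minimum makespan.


Apply Johnson's rule:
  Group 1 (a <= b): [(2, 7, 8), (4, 8, 8), (1, 10, 12)]
  Group 2 (a > b): [(5, 12, 4), (3, 6, 1)]
Optimal job order: [2, 4, 1, 5, 3]
Schedule:
  Job 2: M1 done at 7, M2 done at 15
  Job 4: M1 done at 15, M2 done at 23
  Job 1: M1 done at 25, M2 done at 37
  Job 5: M1 done at 37, M2 done at 41
  Job 3: M1 done at 43, M2 done at 44
Makespan = 44

44


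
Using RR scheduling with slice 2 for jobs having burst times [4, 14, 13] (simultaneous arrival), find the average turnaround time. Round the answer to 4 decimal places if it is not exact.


Time quantum = 2
Execution trace:
  J1 runs 2 units, time = 2
  J2 runs 2 units, time = 4
  J3 runs 2 units, time = 6
  J1 runs 2 units, time = 8
  J2 runs 2 units, time = 10
  J3 runs 2 units, time = 12
  J2 runs 2 units, time = 14
  J3 runs 2 units, time = 16
  J2 runs 2 units, time = 18
  J3 runs 2 units, time = 20
  J2 runs 2 units, time = 22
  J3 runs 2 units, time = 24
  J2 runs 2 units, time = 26
  J3 runs 2 units, time = 28
  J2 runs 2 units, time = 30
  J3 runs 1 units, time = 31
Finish times: [8, 30, 31]
Average turnaround = 69/3 = 23.0

23.0


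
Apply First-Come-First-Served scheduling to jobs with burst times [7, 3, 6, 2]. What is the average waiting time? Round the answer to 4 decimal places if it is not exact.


FCFS order (as given): [7, 3, 6, 2]
Waiting times:
  Job 1: wait = 0
  Job 2: wait = 7
  Job 3: wait = 10
  Job 4: wait = 16
Sum of waiting times = 33
Average waiting time = 33/4 = 8.25

8.25


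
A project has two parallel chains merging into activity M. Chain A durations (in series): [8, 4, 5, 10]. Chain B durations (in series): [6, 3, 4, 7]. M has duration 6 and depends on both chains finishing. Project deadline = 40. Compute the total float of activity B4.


Forward pass: ES(B4) = sum of predecessors on chain B = 13
EF = ES + duration = 13 + 7 = 20
Backward pass: LF(M) = deadline = 40; LS(M) = 40 - 6 = 34
LF(B4) = LS(M) - sum(successors on chain B) = 34 - 0 = 34
LS = LF - duration = 34 - 7 = 27
Total float = LS - ES = 27 - 13 = 14

14


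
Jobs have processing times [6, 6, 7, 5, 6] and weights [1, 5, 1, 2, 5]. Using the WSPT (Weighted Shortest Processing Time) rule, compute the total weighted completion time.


Compute p/w ratios and sort ascending (WSPT): [(6, 5), (6, 5), (5, 2), (6, 1), (7, 1)]
Compute weighted completion times:
  Job (p=6,w=5): C=6, w*C=5*6=30
  Job (p=6,w=5): C=12, w*C=5*12=60
  Job (p=5,w=2): C=17, w*C=2*17=34
  Job (p=6,w=1): C=23, w*C=1*23=23
  Job (p=7,w=1): C=30, w*C=1*30=30
Total weighted completion time = 177

177


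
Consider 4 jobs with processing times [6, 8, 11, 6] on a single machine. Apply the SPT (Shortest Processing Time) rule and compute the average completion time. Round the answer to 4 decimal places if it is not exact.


Sort jobs by processing time (SPT order): [6, 6, 8, 11]
Compute completion times sequentially:
  Job 1: processing = 6, completes at 6
  Job 2: processing = 6, completes at 12
  Job 3: processing = 8, completes at 20
  Job 4: processing = 11, completes at 31
Sum of completion times = 69
Average completion time = 69/4 = 17.25

17.25


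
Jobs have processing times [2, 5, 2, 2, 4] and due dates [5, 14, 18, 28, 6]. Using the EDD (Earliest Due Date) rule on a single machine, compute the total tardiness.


Sort by due date (EDD order): [(2, 5), (4, 6), (5, 14), (2, 18), (2, 28)]
Compute completion times and tardiness:
  Job 1: p=2, d=5, C=2, tardiness=max(0,2-5)=0
  Job 2: p=4, d=6, C=6, tardiness=max(0,6-6)=0
  Job 3: p=5, d=14, C=11, tardiness=max(0,11-14)=0
  Job 4: p=2, d=18, C=13, tardiness=max(0,13-18)=0
  Job 5: p=2, d=28, C=15, tardiness=max(0,15-28)=0
Total tardiness = 0

0


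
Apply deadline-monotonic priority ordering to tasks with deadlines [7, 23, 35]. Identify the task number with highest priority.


Sort tasks by relative deadline (ascending):
  Task 1: deadline = 7
  Task 2: deadline = 23
  Task 3: deadline = 35
Priority order (highest first): [1, 2, 3]
Highest priority task = 1

1


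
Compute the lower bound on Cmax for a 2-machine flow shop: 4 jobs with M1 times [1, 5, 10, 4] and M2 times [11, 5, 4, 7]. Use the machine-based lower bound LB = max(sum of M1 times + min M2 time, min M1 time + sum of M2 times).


LB1 = sum(M1 times) + min(M2 times) = 20 + 4 = 24
LB2 = min(M1 times) + sum(M2 times) = 1 + 27 = 28
Lower bound = max(LB1, LB2) = max(24, 28) = 28

28


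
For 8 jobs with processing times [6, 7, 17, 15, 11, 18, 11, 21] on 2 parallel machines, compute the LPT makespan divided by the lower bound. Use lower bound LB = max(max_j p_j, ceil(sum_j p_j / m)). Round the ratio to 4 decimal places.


LPT order: [21, 18, 17, 15, 11, 11, 7, 6]
Machine loads after assignment: [53, 53]
LPT makespan = 53
Lower bound = max(max_job, ceil(total/2)) = max(21, 53) = 53
Ratio = 53 / 53 = 1.0

1.0


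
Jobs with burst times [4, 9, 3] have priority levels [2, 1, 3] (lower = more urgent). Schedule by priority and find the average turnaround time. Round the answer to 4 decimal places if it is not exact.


Sort by priority (ascending = highest first):
Order: [(1, 9), (2, 4), (3, 3)]
Completion times:
  Priority 1, burst=9, C=9
  Priority 2, burst=4, C=13
  Priority 3, burst=3, C=16
Average turnaround = 38/3 = 12.6667

12.6667


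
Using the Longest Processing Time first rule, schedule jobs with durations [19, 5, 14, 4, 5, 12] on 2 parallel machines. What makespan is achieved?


Sort jobs in decreasing order (LPT): [19, 14, 12, 5, 5, 4]
Assign each job to the least loaded machine:
  Machine 1: jobs [19, 5, 5], load = 29
  Machine 2: jobs [14, 12, 4], load = 30
Makespan = max load = 30

30


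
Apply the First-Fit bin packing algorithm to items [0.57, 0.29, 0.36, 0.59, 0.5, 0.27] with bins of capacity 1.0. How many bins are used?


Place items sequentially using First-Fit:
  Item 0.57 -> new Bin 1
  Item 0.29 -> Bin 1 (now 0.86)
  Item 0.36 -> new Bin 2
  Item 0.59 -> Bin 2 (now 0.95)
  Item 0.5 -> new Bin 3
  Item 0.27 -> Bin 3 (now 0.77)
Total bins used = 3

3


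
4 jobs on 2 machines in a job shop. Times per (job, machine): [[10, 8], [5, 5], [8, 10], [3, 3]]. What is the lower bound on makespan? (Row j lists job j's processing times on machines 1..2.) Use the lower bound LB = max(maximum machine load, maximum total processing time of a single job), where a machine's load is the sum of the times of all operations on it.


Machine loads:
  Machine 1: 10 + 5 + 8 + 3 = 26
  Machine 2: 8 + 5 + 10 + 3 = 26
Max machine load = 26
Job totals:
  Job 1: 18
  Job 2: 10
  Job 3: 18
  Job 4: 6
Max job total = 18
Lower bound = max(26, 18) = 26

26


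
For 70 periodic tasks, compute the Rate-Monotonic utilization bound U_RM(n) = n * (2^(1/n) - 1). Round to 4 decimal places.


Compute 2^(1/70) = 1.0099512906
Subtract 1: 1.0099512906 - 1 = 0.0099512906
Multiply by n: 70 * 0.0099512906 = 0.6965903420
Round to 4 dp: 0.6966

0.6966


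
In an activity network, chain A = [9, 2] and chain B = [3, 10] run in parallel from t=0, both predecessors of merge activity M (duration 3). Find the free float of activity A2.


ES(A2) = sum of predecessors on chain A = 9
EF(A2) = ES + duration = 9 + 2 = 11
Successor of A2 is M. ES(M) = max(sum(A), sum(B)) = max(11, 13) = 13
Free float = ES(successor) - EF(current) = 13 - 11 = 2

2


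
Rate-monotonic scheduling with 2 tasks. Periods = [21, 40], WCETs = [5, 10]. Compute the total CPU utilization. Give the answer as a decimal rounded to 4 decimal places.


Compute individual utilizations (exact fractions):
  Task 1: C/T = 5/21 (approx. 0.2381)
  Task 2: C/T = 10/40 = 1/4 (approx. 0.25)
Total utilization U = 5/21 + 1/4 = 41/84
Rounded to 4 decimal places: U = 0.4881
RM (Liu & Layland) bound for 2 tasks = 0.828427; compare with U = 41/84 (approx. 0.488095)
U <= bound, so schedulable by RM sufficient condition.

0.4881


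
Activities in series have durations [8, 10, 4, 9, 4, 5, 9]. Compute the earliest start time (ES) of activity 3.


Activity 3 starts after activities 1 through 2 complete.
Predecessor durations: [8, 10]
ES = 8 + 10 = 18

18


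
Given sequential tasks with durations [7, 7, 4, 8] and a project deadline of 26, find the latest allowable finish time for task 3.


LF(activity 3) = deadline - sum of successor durations
Successors: activities 4 through 4 with durations [8]
Sum of successor durations = 8
LF = 26 - 8 = 18

18


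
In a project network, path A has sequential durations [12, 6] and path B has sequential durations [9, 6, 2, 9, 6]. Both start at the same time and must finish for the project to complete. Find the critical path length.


Path A total = 12 + 6 = 18
Path B total = 9 + 6 + 2 + 9 + 6 = 32
Critical path = longest path = max(18, 32) = 32

32


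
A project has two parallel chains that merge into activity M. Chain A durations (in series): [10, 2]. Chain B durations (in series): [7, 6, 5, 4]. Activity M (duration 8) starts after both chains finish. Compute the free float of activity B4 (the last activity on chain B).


ES(B4) = sum of predecessors on chain B = 18
EF(B4) = ES + duration = 18 + 4 = 22
Successor of B4 is M. ES(M) = max(sum(A), sum(B)) = max(12, 22) = 22
Free float = ES(successor) - EF(current) = 22 - 22 = 0

0


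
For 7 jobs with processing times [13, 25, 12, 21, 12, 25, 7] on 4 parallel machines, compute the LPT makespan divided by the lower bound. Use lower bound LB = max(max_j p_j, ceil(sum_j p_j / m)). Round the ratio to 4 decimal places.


LPT order: [25, 25, 21, 13, 12, 12, 7]
Machine loads after assignment: [32, 25, 33, 25]
LPT makespan = 33
Lower bound = max(max_job, ceil(total/4)) = max(25, 29) = 29
Ratio = 33 / 29 = 1.1379

1.1379


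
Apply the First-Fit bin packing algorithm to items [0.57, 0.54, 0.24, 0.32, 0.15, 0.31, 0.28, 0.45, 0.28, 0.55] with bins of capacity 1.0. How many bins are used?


Place items sequentially using First-Fit:
  Item 0.57 -> new Bin 1
  Item 0.54 -> new Bin 2
  Item 0.24 -> Bin 1 (now 0.81)
  Item 0.32 -> Bin 2 (now 0.86)
  Item 0.15 -> Bin 1 (now 0.96)
  Item 0.31 -> new Bin 3
  Item 0.28 -> Bin 3 (now 0.59)
  Item 0.45 -> new Bin 4
  Item 0.28 -> Bin 3 (now 0.87)
  Item 0.55 -> Bin 4 (now 1.0)
Total bins used = 4

4


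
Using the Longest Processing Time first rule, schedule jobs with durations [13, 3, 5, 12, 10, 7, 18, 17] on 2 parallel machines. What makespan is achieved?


Sort jobs in decreasing order (LPT): [18, 17, 13, 12, 10, 7, 5, 3]
Assign each job to the least loaded machine:
  Machine 1: jobs [18, 12, 10, 3], load = 43
  Machine 2: jobs [17, 13, 7, 5], load = 42
Makespan = max load = 43

43


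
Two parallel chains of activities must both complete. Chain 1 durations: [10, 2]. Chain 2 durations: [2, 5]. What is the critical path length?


Path A total = 10 + 2 = 12
Path B total = 2 + 5 = 7
Critical path = longest path = max(12, 7) = 12

12


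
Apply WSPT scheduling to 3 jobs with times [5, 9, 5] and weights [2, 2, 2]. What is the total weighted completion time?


Compute p/w ratios and sort ascending (WSPT): [(5, 2), (5, 2), (9, 2)]
Compute weighted completion times:
  Job (p=5,w=2): C=5, w*C=2*5=10
  Job (p=5,w=2): C=10, w*C=2*10=20
  Job (p=9,w=2): C=19, w*C=2*19=38
Total weighted completion time = 68

68


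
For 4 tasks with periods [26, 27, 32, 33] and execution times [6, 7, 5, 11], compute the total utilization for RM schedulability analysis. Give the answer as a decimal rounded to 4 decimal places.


Compute individual utilizations (exact fractions):
  Task 1: C/T = 6/26 = 3/13 (approx. 0.2308)
  Task 2: C/T = 7/27 (approx. 0.2593)
  Task 3: C/T = 5/32 (approx. 0.1563)
  Task 4: C/T = 11/33 = 1/3 (approx. 0.3333)
Total utilization U = 3/13 + 7/27 + 5/32 + 1/3 = 11003/11232
Rounded to 4 decimal places: U = 0.9796
RM (Liu & Layland) bound for 4 tasks = 0.756828; compare with U = 11003/11232 (approx. 0.979612)
bound < U <= 1, so the RM sufficient condition is not met (inconclusive; an exact test such as response-time analysis is needed).

0.9796


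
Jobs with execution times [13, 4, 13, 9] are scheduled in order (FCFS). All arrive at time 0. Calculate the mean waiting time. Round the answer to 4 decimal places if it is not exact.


FCFS order (as given): [13, 4, 13, 9]
Waiting times:
  Job 1: wait = 0
  Job 2: wait = 13
  Job 3: wait = 17
  Job 4: wait = 30
Sum of waiting times = 60
Average waiting time = 60/4 = 15.0

15.0


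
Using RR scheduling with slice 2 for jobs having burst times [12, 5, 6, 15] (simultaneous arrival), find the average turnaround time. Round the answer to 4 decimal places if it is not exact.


Time quantum = 2
Execution trace:
  J1 runs 2 units, time = 2
  J2 runs 2 units, time = 4
  J3 runs 2 units, time = 6
  J4 runs 2 units, time = 8
  J1 runs 2 units, time = 10
  J2 runs 2 units, time = 12
  J3 runs 2 units, time = 14
  J4 runs 2 units, time = 16
  J1 runs 2 units, time = 18
  J2 runs 1 units, time = 19
  J3 runs 2 units, time = 21
  J4 runs 2 units, time = 23
  J1 runs 2 units, time = 25
  J4 runs 2 units, time = 27
  J1 runs 2 units, time = 29
  J4 runs 2 units, time = 31
  J1 runs 2 units, time = 33
  J4 runs 2 units, time = 35
  J4 runs 2 units, time = 37
  J4 runs 1 units, time = 38
Finish times: [33, 19, 21, 38]
Average turnaround = 111/4 = 27.75

27.75


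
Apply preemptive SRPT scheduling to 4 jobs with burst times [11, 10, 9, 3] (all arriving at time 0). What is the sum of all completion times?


Since all jobs arrive at t=0, SRPT equals SPT ordering.
SPT order: [3, 9, 10, 11]
Completion times:
  Job 1: p=3, C=3
  Job 2: p=9, C=12
  Job 3: p=10, C=22
  Job 4: p=11, C=33
Total completion time = 3 + 12 + 22 + 33 = 70

70


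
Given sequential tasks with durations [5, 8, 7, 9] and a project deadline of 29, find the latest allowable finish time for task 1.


LF(activity 1) = deadline - sum of successor durations
Successors: activities 2 through 4 with durations [8, 7, 9]
Sum of successor durations = 24
LF = 29 - 24 = 5

5


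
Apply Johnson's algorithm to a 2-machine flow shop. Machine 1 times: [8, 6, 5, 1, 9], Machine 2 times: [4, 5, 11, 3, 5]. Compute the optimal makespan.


Apply Johnson's rule:
  Group 1 (a <= b): [(4, 1, 3), (3, 5, 11)]
  Group 2 (a > b): [(2, 6, 5), (5, 9, 5), (1, 8, 4)]
Optimal job order: [4, 3, 2, 5, 1]
Schedule:
  Job 4: M1 done at 1, M2 done at 4
  Job 3: M1 done at 6, M2 done at 17
  Job 2: M1 done at 12, M2 done at 22
  Job 5: M1 done at 21, M2 done at 27
  Job 1: M1 done at 29, M2 done at 33
Makespan = 33

33


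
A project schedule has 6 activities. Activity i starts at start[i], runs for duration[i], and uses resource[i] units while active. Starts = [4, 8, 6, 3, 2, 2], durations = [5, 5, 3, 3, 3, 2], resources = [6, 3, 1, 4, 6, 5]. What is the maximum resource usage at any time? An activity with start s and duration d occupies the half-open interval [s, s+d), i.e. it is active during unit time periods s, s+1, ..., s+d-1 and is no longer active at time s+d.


Each activity i is active on [start_i, start_i + duration_i).
Compute total resource usage per time slot:
  t=0: active resources = [], total = 0
  t=1: active resources = [], total = 0
  t=2: active resources = [6, 5], total = 11
  t=3: active resources = [4, 6, 5], total = 15
  t=4: active resources = [6, 4, 6], total = 16
  t=5: active resources = [6, 4], total = 10
  t=6: active resources = [6, 1], total = 7
  t=7: active resources = [6, 1], total = 7
  t=8: active resources = [6, 3, 1], total = 10
  t=9: active resources = [3], total = 3
  t=10: active resources = [3], total = 3
  t=11: active resources = [3], total = 3
  t=12: active resources = [3], total = 3
Peak resource demand = 16

16


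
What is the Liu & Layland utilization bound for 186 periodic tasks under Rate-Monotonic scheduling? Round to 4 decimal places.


Compute 2^(1/186) = 1.0037335501
Subtract 1: 1.0037335501 - 1 = 0.0037335501
Multiply by n: 186 * 0.0037335501 = 0.6944403186
Round to 4 dp: 0.6944

0.6944


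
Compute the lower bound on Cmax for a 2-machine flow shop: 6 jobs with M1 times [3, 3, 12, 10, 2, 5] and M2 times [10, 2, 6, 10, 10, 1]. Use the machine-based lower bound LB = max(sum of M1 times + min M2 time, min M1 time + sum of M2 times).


LB1 = sum(M1 times) + min(M2 times) = 35 + 1 = 36
LB2 = min(M1 times) + sum(M2 times) = 2 + 39 = 41
Lower bound = max(LB1, LB2) = max(36, 41) = 41

41


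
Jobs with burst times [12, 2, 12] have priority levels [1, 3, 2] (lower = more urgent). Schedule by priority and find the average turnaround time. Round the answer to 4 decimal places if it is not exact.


Sort by priority (ascending = highest first):
Order: [(1, 12), (2, 12), (3, 2)]
Completion times:
  Priority 1, burst=12, C=12
  Priority 2, burst=12, C=24
  Priority 3, burst=2, C=26
Average turnaround = 62/3 = 20.6667

20.6667


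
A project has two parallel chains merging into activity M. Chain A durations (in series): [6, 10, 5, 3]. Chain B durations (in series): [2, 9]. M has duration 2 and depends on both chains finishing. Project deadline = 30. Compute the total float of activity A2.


Forward pass: ES(A2) = sum of predecessors on chain A = 6
EF = ES + duration = 6 + 10 = 16
Backward pass: LF(M) = deadline = 30; LS(M) = 30 - 2 = 28
LF(A2) = LS(M) - sum(successors on chain A) = 28 - 8 = 20
LS = LF - duration = 20 - 10 = 10
Total float = LS - ES = 10 - 6 = 4

4


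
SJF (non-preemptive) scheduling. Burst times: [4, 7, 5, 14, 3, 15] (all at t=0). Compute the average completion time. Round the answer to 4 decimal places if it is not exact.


SJF order (ascending): [3, 4, 5, 7, 14, 15]
Completion times:
  Job 1: burst=3, C=3
  Job 2: burst=4, C=7
  Job 3: burst=5, C=12
  Job 4: burst=7, C=19
  Job 5: burst=14, C=33
  Job 6: burst=15, C=48
Average completion = 122/6 = 20.3333

20.3333


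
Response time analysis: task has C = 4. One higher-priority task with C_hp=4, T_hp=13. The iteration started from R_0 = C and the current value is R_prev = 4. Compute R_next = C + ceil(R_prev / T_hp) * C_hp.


R_next = C + ceil(R_prev / T_hp) * C_hp
ceil(4 / 13) = ceil(0.3077) = 1
Interference = 1 * 4 = 4
R_next = 4 + 4 = 8

8


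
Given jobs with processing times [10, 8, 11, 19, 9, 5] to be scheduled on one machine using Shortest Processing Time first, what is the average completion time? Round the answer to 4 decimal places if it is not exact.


Sort jobs by processing time (SPT order): [5, 8, 9, 10, 11, 19]
Compute completion times sequentially:
  Job 1: processing = 5, completes at 5
  Job 2: processing = 8, completes at 13
  Job 3: processing = 9, completes at 22
  Job 4: processing = 10, completes at 32
  Job 5: processing = 11, completes at 43
  Job 6: processing = 19, completes at 62
Sum of completion times = 177
Average completion time = 177/6 = 29.5

29.5


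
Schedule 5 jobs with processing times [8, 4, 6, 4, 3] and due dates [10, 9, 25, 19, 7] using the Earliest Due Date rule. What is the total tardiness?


Sort by due date (EDD order): [(3, 7), (4, 9), (8, 10), (4, 19), (6, 25)]
Compute completion times and tardiness:
  Job 1: p=3, d=7, C=3, tardiness=max(0,3-7)=0
  Job 2: p=4, d=9, C=7, tardiness=max(0,7-9)=0
  Job 3: p=8, d=10, C=15, tardiness=max(0,15-10)=5
  Job 4: p=4, d=19, C=19, tardiness=max(0,19-19)=0
  Job 5: p=6, d=25, C=25, tardiness=max(0,25-25)=0
Total tardiness = 5

5
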